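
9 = 9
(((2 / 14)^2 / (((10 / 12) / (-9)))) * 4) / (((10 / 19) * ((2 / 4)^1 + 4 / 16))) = -2736 / 1225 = -2.23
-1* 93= -93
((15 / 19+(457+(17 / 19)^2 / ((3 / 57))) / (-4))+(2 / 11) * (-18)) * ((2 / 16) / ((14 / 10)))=-15745 / 1463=-10.76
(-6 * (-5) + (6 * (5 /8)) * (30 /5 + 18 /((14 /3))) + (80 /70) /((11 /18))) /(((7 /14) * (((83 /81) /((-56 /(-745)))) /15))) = 20607372 /136037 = 151.48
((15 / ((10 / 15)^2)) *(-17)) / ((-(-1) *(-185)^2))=-459 / 27380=-0.02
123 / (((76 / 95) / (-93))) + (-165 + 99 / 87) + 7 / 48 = -20131753 / 1392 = -14462.47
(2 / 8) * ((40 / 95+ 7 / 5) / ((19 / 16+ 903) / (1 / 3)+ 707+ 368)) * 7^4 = 1661492 / 5757095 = 0.29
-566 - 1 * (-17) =-549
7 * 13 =91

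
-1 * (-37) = 37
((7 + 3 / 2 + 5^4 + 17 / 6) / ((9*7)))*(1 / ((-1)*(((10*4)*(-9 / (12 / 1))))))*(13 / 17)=24817 / 96390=0.26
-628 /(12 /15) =-785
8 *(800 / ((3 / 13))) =83200 / 3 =27733.33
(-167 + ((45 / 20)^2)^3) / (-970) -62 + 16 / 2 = -53.96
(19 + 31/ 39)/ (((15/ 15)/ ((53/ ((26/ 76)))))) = 1554808/ 507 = 3066.68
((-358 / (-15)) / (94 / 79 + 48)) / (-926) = -14141 / 26988270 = -0.00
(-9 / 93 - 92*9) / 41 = -25671 / 1271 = -20.20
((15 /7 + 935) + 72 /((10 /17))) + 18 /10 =1061.34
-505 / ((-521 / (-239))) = -120695 / 521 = -231.66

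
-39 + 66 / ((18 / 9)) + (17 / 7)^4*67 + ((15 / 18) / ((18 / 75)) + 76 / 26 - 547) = 2004682265 / 1123668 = 1784.05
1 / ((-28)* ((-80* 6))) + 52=698881 / 13440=52.00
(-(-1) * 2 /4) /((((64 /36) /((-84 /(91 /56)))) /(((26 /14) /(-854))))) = 27 /854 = 0.03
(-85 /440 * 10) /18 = -85 /792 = -0.11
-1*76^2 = -5776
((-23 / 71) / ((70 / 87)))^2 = 4004001 / 24700900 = 0.16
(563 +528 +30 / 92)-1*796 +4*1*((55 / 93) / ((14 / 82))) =309.18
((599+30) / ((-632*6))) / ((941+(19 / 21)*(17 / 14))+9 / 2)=-30821 / 175885600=-0.00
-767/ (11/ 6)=-4602/ 11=-418.36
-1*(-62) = 62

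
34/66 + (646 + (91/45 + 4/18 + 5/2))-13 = 631877/990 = 638.26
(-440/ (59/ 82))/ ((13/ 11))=-396880/ 767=-517.44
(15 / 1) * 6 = 90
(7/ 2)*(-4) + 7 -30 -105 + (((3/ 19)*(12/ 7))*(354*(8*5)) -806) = 383676/ 133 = 2884.78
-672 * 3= -2016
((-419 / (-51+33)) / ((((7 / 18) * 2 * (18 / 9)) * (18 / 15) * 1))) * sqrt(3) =21.60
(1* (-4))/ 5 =-4/ 5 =-0.80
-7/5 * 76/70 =-38/25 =-1.52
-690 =-690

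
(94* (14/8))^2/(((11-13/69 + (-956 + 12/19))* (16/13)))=-263535909/11321728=-23.28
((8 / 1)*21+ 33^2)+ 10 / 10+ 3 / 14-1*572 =686.21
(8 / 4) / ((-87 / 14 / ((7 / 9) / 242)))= -98 / 94743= -0.00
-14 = -14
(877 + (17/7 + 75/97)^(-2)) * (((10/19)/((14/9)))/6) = 62181076395/1257189416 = 49.46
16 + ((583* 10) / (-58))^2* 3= 30327.15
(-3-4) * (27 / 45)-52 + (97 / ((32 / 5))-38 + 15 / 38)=-239093 / 3040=-78.65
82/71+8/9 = 1306/639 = 2.04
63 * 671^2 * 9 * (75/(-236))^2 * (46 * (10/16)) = 165138549778125/222784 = 741249595.03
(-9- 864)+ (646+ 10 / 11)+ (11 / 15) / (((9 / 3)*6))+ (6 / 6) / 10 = -335536 / 1485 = -225.95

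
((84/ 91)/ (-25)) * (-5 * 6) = 72/ 65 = 1.11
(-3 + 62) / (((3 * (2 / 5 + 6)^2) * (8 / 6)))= 1475 / 4096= 0.36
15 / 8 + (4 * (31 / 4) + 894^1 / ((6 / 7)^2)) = 29993 / 24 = 1249.71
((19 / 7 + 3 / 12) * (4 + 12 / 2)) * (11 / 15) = 913 / 42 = 21.74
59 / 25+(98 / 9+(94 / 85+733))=2858632 / 3825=747.35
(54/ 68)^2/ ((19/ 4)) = 729/ 5491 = 0.13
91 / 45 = 2.02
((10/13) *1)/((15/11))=22/39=0.56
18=18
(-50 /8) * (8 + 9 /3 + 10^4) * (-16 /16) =250275 /4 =62568.75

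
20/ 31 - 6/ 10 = 0.05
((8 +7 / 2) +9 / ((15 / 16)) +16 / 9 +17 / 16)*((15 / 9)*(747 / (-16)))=-1430671 / 768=-1862.85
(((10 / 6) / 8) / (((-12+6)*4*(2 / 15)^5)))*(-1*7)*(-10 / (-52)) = 14765625 / 53248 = 277.30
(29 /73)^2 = 841 /5329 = 0.16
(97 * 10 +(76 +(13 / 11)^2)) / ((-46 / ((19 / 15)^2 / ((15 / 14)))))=-34.10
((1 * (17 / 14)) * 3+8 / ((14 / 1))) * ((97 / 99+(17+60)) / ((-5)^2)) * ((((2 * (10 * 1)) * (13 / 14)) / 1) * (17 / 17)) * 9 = 1184248 / 539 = 2197.12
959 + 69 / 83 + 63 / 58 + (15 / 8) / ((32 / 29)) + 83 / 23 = 966.23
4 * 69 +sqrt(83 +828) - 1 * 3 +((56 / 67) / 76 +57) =sqrt(911) +420104 / 1273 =360.19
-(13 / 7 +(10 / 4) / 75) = -397 / 210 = -1.89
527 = 527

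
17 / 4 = 4.25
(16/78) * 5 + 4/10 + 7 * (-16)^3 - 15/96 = -178905359/6240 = -28670.73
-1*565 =-565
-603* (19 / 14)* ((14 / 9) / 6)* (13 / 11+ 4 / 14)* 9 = -431547 / 154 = -2802.25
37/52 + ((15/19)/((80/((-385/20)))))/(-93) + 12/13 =802041/490048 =1.64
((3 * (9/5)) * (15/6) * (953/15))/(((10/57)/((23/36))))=1249383/400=3123.46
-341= -341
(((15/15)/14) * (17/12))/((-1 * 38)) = -17/6384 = -0.00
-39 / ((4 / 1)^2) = -39 / 16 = -2.44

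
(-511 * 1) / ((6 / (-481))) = 245791 / 6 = 40965.17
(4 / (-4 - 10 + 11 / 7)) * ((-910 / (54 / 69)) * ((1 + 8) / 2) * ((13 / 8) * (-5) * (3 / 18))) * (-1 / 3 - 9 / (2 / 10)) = 80946775 / 783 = 103380.30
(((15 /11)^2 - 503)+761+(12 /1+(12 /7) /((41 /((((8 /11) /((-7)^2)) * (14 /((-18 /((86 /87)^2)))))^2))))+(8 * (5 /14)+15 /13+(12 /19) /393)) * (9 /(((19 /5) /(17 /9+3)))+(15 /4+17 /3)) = 56235892491099355884527099 /9709060827564001041138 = 5792.10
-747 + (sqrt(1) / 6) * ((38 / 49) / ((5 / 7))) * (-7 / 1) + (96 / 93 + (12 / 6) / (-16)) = -2780177 / 3720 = -747.36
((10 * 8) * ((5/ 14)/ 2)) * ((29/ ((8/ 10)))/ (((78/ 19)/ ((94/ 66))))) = 3237125/ 18018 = 179.66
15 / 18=5 / 6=0.83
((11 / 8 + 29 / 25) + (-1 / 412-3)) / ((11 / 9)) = -86661 / 226600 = -0.38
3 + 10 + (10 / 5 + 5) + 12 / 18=62 / 3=20.67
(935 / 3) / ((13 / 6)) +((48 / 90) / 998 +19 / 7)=99827809 / 681135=146.56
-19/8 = -2.38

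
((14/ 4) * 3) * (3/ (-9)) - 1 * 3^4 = -84.50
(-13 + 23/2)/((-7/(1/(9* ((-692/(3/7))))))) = -1/67816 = -0.00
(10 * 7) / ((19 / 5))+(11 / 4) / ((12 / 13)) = 19517 / 912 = 21.40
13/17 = 0.76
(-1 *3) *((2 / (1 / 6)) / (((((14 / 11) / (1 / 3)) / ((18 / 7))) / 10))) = -11880 / 49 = -242.45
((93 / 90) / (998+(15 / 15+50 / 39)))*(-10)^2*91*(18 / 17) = 943020 / 94741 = 9.95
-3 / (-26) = 0.12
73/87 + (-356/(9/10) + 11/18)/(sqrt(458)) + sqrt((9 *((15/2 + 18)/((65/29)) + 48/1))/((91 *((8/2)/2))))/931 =-7109 *sqrt(458)/8244 + 3 *sqrt(270165)/847210 + 73/87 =-17.61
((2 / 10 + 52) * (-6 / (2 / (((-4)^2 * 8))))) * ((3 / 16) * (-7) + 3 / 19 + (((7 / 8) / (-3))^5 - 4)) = 22624605809 / 218880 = 103365.34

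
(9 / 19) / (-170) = -9 / 3230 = -0.00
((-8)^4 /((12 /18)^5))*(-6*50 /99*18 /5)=-3732480 /11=-339316.36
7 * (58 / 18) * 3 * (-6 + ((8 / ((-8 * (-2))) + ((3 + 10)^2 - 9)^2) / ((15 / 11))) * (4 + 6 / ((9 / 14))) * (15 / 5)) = 50813742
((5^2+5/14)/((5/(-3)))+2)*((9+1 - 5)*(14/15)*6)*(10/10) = -370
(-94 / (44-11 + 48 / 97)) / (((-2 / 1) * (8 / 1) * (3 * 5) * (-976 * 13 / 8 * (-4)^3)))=4559 / 39574379520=0.00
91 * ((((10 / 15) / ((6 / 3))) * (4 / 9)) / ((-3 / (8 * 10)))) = -29120 / 81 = -359.51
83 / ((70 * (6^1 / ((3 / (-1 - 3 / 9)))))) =-249 / 560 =-0.44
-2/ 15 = -0.13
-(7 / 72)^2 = -49 / 5184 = -0.01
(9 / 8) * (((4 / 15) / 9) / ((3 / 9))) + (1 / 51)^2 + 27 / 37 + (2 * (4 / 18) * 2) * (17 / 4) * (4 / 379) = 0.87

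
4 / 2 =2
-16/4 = -4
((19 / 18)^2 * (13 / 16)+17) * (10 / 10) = 92821 / 5184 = 17.91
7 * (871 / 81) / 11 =6097 / 891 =6.84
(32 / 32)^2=1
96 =96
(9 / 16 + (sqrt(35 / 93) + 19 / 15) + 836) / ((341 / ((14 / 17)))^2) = 196 * sqrt(3255) / 3125284437 + 9852871 / 2016312540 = 0.00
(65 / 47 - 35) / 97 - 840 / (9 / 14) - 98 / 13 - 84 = -248663890 / 177801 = -1398.55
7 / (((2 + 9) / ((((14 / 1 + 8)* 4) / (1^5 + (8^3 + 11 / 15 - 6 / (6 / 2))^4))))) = 1417500 / 1722312103939433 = 0.00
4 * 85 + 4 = 344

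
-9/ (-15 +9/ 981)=981/ 1634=0.60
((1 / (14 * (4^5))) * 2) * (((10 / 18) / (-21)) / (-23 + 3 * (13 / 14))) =5 / 27385344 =0.00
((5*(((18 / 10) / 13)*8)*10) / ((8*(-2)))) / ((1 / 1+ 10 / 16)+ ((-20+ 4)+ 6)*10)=360 / 10231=0.04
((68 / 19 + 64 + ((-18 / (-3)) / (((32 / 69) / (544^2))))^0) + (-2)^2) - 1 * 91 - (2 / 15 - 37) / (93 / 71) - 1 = 231242 / 26505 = 8.72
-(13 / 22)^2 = -169 / 484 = -0.35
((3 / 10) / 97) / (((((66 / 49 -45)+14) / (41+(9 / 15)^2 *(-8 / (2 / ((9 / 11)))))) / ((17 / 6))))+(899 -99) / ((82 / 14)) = 4340608790497 / 31782195500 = 136.57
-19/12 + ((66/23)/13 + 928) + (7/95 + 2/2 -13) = 311788421/340860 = 914.71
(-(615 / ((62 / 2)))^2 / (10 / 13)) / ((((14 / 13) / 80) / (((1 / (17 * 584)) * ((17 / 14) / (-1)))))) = 63920025 / 13749988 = 4.65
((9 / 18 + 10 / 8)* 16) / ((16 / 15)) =105 / 4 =26.25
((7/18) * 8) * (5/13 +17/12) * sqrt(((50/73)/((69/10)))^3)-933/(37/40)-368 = -1376.47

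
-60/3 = -20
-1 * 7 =-7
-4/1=-4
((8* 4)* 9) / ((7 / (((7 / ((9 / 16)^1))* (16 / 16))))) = 512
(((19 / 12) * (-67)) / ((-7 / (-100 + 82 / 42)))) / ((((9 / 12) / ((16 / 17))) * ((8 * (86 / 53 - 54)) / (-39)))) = -1805942723 / 10405836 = -173.55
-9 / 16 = -0.56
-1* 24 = -24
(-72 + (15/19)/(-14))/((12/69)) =-440841/1064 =-414.32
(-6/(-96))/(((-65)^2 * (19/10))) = 1/128440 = 0.00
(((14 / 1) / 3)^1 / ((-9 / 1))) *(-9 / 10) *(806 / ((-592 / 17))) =-47957 / 4440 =-10.80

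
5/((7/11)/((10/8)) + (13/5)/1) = 275/171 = 1.61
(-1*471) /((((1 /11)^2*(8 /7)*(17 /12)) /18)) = -10771299 /17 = -633605.82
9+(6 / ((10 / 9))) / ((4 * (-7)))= 1233 / 140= 8.81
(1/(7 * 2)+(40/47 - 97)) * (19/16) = -1201161/10528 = -114.09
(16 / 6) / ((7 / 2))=16 / 21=0.76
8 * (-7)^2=392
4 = 4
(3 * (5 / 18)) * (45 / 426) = 25 / 284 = 0.09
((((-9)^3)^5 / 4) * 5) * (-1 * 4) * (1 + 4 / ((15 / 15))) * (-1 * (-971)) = 4998007231597604475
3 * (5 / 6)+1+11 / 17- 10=-199 / 34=-5.85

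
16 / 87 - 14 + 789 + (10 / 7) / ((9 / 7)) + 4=203657 / 261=780.30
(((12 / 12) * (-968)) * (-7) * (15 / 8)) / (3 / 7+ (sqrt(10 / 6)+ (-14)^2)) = 64.26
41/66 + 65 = 4331/66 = 65.62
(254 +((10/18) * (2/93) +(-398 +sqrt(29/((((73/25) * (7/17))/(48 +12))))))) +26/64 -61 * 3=-8747167/26784 +10 * sqrt(3778845)/511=-288.54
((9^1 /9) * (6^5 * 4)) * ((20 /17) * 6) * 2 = 7464960 /17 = 439115.29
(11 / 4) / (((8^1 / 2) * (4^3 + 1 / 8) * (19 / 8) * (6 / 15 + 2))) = 55 / 29241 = 0.00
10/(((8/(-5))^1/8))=-50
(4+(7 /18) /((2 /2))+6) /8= 187 /144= 1.30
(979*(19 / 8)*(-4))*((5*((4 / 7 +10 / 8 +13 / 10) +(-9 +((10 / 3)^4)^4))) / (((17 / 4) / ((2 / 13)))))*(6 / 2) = -26041399341013976824817 / 22197759129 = -1173154424718.15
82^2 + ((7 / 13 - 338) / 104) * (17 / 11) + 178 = 102571965 / 14872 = 6896.99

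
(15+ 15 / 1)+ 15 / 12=125 / 4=31.25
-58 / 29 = -2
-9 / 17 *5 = -45 / 17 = -2.65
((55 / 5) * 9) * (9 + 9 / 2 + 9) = 4455 / 2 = 2227.50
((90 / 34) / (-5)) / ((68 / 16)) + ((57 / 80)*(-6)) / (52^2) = -3943179 / 31258240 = -0.13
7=7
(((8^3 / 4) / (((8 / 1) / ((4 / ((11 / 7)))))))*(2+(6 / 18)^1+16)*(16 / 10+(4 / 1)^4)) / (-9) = -577024 / 27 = -21371.26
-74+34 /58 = -73.41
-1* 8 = -8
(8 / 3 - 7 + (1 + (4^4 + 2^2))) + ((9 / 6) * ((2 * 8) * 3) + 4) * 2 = 1226 / 3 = 408.67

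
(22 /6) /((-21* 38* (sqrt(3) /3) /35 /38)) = -55* sqrt(3) /9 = -10.58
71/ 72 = 0.99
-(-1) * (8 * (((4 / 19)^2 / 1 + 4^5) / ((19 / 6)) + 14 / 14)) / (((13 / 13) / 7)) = 124596584 / 6859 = 18165.42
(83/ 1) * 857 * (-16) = -1138096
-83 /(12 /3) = -83 /4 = -20.75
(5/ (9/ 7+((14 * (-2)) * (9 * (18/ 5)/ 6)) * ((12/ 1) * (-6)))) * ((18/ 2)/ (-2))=-175/ 84682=-0.00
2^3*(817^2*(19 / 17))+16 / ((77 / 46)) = 7812303768 / 1309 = 5968146.50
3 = 3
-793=-793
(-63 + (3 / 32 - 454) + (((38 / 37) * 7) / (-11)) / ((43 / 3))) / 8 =-289509577 / 4480256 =-64.62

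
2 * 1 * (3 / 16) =3 / 8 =0.38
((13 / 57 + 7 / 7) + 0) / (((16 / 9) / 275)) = 28875 / 152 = 189.97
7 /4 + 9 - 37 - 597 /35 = -6063 /140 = -43.31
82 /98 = 41 /49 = 0.84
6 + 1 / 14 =85 / 14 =6.07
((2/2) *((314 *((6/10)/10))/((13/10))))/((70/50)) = 942/91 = 10.35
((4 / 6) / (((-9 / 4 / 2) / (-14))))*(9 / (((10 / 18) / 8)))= 5376 / 5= 1075.20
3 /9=1 /3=0.33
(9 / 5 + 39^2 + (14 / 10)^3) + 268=224193 / 125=1793.54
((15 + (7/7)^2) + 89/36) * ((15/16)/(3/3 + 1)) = 3325/384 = 8.66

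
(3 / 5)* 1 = 3 / 5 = 0.60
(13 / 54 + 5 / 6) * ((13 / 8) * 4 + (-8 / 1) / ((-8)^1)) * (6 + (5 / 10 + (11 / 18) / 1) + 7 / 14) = 61.31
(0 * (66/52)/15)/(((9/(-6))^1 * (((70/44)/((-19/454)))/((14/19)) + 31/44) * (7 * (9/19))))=0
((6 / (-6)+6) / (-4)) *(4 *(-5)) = 25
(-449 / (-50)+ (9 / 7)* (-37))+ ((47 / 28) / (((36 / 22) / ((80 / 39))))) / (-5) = -4792657 / 122850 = -39.01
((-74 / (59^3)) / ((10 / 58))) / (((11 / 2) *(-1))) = 4292 / 11295845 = 0.00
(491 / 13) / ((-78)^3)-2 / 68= -0.03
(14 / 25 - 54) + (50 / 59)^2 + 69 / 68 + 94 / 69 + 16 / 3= -6126378949 / 136107100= -45.01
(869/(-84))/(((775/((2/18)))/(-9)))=869/65100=0.01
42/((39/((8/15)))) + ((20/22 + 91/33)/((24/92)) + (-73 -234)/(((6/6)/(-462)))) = 165962897/1170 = 141848.63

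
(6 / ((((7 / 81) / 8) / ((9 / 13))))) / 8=4374 / 91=48.07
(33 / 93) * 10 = 110 / 31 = 3.55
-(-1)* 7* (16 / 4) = 28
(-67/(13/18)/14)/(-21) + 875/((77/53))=4222336/7007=602.59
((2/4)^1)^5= 1/32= 0.03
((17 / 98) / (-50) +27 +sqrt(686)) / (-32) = -132283 / 156800-7 * sqrt(14) / 32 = -1.66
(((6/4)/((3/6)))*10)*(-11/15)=-22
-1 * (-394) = 394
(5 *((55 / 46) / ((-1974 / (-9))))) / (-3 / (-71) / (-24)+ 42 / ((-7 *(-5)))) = 585750 / 25750501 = 0.02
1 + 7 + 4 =12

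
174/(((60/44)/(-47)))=-29986/5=-5997.20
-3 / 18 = -1 / 6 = -0.17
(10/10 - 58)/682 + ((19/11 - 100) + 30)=-46619/682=-68.36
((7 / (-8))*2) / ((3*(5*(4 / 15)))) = -7 / 16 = -0.44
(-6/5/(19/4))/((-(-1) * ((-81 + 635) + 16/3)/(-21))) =756/79705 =0.01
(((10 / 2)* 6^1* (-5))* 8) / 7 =-171.43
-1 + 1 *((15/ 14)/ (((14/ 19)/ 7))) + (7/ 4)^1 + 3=195/ 14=13.93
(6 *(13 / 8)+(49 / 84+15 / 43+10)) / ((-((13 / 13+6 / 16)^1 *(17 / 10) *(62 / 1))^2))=-4268800 / 4335071961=-0.00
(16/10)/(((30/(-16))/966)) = -20608/25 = -824.32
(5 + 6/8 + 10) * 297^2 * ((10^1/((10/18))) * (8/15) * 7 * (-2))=-933604056/5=-186720811.20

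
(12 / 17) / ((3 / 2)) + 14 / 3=262 / 51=5.14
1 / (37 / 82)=82 / 37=2.22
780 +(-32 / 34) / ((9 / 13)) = 119132 / 153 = 778.64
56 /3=18.67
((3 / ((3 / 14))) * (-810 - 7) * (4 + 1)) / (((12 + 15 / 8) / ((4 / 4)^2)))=-457520 / 111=-4121.80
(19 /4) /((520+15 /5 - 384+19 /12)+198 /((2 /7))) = 57 /10003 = 0.01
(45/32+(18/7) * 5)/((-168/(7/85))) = -213/30464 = -0.01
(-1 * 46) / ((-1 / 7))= 322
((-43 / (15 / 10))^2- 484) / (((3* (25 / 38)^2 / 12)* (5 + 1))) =520.27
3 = 3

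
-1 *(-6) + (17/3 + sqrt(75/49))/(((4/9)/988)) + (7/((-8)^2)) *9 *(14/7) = 11115 *sqrt(3)/7 + 403359/32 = 15355.22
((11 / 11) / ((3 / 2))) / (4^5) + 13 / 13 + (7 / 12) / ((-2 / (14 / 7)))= 641 / 1536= 0.42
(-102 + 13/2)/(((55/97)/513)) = -9504351/110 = -86403.19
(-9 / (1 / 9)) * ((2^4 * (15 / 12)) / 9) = -180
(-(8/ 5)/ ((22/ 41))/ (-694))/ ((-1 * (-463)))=82/ 8836355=0.00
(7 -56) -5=-54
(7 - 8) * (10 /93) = -10 /93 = -0.11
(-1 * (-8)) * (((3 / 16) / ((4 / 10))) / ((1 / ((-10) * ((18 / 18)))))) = -75 / 2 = -37.50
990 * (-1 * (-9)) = 8910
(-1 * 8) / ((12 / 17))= -34 / 3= -11.33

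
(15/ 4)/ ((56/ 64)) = 30/ 7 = 4.29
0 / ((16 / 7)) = 0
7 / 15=0.47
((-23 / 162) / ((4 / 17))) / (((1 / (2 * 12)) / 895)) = -349945 / 27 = -12960.93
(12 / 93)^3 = 64 / 29791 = 0.00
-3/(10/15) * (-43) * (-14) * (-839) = 2272851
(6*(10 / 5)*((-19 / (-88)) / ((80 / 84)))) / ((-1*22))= -1197 / 9680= -0.12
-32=-32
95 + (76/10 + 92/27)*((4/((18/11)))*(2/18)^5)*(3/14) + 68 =27286854491/167403915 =163.00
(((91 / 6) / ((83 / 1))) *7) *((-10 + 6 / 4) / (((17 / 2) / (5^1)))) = -6.40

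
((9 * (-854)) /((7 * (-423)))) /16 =0.16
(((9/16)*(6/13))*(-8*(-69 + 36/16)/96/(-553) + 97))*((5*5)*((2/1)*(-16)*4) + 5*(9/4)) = -295539842295/3680768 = -80292.98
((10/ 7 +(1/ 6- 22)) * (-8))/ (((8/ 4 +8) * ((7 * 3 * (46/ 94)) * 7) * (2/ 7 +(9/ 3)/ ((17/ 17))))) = 80558/ 1166445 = 0.07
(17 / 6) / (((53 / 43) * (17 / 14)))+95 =15406 / 159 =96.89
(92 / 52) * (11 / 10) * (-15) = -759 / 26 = -29.19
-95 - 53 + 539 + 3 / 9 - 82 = 928 / 3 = 309.33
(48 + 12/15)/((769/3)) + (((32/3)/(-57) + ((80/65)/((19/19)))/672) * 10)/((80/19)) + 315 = 15858655213/50384880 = 314.75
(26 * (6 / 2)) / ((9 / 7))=182 / 3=60.67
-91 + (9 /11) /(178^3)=-5645391743 /62037272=-91.00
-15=-15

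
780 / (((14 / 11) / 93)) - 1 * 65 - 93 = 397864 / 7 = 56837.71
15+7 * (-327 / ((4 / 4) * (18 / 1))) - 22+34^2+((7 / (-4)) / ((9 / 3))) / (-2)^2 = 16347 / 16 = 1021.69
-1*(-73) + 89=162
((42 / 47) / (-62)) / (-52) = 21 / 75764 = 0.00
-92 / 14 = -6.57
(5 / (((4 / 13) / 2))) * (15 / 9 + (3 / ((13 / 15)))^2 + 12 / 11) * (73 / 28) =7501115 / 6006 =1248.94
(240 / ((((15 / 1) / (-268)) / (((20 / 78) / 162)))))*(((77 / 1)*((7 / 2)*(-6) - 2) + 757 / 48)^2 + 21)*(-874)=18274992271.94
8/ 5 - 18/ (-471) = 1286/ 785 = 1.64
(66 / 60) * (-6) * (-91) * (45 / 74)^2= 222.10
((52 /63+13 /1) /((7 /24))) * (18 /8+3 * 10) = 74906 /49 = 1528.69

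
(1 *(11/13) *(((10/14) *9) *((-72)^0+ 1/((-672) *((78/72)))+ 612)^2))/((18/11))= 120486152427245/96457088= 1249116.63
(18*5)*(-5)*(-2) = 900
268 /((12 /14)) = 938 /3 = 312.67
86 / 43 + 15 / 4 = 23 / 4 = 5.75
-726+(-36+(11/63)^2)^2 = 8944624483/15752961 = 567.81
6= 6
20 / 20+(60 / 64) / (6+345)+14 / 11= 46855 / 20592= 2.28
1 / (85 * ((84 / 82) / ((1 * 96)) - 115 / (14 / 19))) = -4592 / 60913635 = -0.00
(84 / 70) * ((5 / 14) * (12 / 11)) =36 / 77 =0.47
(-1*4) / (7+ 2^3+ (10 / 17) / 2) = -0.26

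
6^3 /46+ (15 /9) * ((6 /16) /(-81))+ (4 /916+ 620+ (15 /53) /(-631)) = 71303261607235 /114141494088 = 624.69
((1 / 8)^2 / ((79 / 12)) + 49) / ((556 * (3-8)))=-61939 / 3513920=-0.02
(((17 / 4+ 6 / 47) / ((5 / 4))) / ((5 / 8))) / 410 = 3292 / 240875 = 0.01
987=987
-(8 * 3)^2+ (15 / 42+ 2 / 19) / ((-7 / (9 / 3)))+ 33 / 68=-36447231 / 63308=-575.71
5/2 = 2.50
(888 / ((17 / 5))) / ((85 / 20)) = 17760 / 289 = 61.45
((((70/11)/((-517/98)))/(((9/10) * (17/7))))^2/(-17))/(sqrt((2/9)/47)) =-115296020000 * sqrt(94)/4290194529819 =-0.26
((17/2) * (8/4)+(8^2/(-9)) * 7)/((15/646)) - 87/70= -2670329/1890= -1412.87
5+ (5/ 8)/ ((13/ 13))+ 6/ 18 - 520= -12337/ 24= -514.04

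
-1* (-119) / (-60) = -119 / 60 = -1.98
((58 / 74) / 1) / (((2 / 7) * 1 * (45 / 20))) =1.22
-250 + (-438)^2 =191594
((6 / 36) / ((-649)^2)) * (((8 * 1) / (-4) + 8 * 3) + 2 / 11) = 122 / 13899633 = 0.00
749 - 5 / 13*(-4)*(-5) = 9637 / 13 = 741.31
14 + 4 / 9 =130 / 9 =14.44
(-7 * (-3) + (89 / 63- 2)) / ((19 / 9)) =1286 / 133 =9.67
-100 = -100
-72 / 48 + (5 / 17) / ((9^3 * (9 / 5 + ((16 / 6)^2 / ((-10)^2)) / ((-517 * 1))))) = -864774089 / 576602226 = -1.50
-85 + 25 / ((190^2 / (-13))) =-122753 / 1444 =-85.01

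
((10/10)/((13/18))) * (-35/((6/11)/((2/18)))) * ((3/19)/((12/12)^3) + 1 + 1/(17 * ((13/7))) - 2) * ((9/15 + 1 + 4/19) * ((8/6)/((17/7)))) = 1261941296/158684409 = 7.95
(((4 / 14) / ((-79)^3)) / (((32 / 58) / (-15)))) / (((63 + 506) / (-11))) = -4785 / 15710194696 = -0.00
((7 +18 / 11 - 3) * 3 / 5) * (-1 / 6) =-31 / 55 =-0.56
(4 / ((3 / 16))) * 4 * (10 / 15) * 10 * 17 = 87040 / 9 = 9671.11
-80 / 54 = -40 / 27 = -1.48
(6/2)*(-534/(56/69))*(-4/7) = 55269/49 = 1127.94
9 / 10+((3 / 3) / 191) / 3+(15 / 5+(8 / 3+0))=37637 / 5730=6.57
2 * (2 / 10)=2 / 5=0.40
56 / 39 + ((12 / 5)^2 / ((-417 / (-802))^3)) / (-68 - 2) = 77946971768 / 91646748375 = 0.85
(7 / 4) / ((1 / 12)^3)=3024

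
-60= -60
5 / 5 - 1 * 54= -53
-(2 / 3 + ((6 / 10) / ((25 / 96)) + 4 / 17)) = -20438 / 6375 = -3.21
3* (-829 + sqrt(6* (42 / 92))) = -2487 + 9* sqrt(161) / 23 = -2482.03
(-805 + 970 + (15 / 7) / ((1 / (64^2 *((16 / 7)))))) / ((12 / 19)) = 6277125 / 196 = 32026.15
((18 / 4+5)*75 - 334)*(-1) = -757 / 2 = -378.50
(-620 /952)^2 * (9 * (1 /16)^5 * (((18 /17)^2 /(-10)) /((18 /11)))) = -4281255 /17165310754816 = -0.00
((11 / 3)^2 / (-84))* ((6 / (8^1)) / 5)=-121 / 5040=-0.02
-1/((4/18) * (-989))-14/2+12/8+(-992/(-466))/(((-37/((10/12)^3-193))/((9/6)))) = 11.11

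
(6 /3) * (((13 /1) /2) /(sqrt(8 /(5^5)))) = 325 * sqrt(10) /4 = 256.94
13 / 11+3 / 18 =89 / 66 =1.35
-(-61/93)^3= 226981/804357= 0.28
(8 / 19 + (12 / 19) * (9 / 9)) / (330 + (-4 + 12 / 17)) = 170 / 52763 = 0.00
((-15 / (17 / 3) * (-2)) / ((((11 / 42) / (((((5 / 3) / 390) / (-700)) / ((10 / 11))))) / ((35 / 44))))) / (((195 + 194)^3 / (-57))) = 1197 / 11447845243120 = 0.00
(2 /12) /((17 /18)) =0.18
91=91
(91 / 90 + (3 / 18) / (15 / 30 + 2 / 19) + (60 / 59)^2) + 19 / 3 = 62357813 / 7205670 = 8.65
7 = 7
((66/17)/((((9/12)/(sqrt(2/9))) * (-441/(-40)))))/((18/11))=19360 * sqrt(2)/202419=0.14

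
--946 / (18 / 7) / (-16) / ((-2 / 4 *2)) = 3311 / 144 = 22.99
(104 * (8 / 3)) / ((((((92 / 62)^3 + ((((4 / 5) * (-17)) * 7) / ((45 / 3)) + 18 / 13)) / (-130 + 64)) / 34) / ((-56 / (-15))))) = 33742821432320 / 24613129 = 1370927.74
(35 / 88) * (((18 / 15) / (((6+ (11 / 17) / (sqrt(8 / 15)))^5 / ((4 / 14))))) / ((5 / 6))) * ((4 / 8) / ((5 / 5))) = 11609648372089297408 / 809714459182202165883445 - 73003184043757888 * sqrt(30) / 44166243228120118139097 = 0.00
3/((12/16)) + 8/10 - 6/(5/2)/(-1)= 36/5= 7.20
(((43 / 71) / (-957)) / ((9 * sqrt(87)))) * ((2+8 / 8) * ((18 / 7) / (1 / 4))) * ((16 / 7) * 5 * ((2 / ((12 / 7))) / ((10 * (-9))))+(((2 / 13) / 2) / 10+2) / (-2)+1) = 8342 * sqrt(87) / 2200648905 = 0.00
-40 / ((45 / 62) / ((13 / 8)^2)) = -5239 / 36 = -145.53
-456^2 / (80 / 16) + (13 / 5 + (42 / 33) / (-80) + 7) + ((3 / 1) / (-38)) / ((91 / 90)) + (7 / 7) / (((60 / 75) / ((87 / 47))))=-1486557651863 / 35755720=-41575.38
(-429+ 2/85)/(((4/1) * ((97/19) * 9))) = -692797/296820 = -2.33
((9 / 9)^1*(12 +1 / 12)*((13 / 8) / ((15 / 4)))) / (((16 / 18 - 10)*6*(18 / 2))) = -377 / 35424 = -0.01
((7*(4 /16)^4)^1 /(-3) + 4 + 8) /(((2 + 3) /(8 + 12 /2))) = 64463 /1920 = 33.57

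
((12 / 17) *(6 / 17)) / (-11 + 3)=-9 / 289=-0.03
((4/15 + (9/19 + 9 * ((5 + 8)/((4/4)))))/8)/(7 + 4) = 8389/6270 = 1.34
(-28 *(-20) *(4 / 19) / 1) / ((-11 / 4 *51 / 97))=-869120 / 10659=-81.54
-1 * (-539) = 539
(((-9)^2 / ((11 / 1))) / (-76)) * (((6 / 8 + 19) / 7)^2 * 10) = -2527605 / 327712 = -7.71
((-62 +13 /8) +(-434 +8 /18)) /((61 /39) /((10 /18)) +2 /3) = -2311595 /16296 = -141.85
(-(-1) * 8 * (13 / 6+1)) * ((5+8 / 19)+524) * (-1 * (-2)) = 26824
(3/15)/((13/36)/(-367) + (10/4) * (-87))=-13212/14368115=-0.00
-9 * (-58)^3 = 1756008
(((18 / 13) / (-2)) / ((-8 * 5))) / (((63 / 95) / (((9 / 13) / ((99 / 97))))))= 1843 / 104104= 0.02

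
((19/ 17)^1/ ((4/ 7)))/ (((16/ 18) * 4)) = 1197/ 2176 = 0.55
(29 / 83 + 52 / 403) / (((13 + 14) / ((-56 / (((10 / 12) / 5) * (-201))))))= 137872 / 4654557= 0.03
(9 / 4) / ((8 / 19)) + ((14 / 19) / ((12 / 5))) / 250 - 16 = -485869 / 45600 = -10.66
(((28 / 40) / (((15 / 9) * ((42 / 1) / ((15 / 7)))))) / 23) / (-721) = -3 / 2321620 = -0.00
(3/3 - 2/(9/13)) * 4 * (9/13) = -68/13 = -5.23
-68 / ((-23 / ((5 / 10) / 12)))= 17 / 138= 0.12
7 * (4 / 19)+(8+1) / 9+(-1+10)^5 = 1121978 / 19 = 59051.47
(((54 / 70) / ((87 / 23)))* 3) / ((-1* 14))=-621 / 14210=-0.04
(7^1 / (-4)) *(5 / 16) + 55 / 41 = 2085 / 2624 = 0.79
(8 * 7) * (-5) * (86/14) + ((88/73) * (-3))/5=-628064/365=-1720.72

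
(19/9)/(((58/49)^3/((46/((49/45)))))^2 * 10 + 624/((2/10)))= 2607390668295/3853467979910672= 0.00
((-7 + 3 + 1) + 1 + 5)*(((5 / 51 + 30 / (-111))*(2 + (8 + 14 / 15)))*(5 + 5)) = -106600 / 1887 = -56.49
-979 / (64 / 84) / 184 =-20559 / 2944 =-6.98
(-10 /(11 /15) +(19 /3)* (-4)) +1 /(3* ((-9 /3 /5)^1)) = -3913 /99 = -39.53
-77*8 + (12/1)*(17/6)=-582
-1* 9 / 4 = -9 / 4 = -2.25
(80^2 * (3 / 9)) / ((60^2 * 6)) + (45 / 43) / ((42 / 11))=18181 / 48762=0.37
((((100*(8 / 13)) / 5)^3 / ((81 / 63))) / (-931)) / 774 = -2048000 / 1017736083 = -0.00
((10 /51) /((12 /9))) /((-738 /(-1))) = 5 /25092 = 0.00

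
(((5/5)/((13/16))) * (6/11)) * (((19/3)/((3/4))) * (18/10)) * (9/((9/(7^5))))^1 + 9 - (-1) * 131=171641.92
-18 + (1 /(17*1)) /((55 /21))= -16809 /935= -17.98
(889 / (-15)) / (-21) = 127 / 45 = 2.82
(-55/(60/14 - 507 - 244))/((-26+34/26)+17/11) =-0.00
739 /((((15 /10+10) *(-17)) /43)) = -63554 /391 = -162.54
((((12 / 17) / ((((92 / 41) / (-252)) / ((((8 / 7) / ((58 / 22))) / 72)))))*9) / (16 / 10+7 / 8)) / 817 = -19680 / 9263963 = -0.00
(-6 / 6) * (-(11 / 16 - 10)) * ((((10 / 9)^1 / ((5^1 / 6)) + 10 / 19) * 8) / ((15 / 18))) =-15794 / 95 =-166.25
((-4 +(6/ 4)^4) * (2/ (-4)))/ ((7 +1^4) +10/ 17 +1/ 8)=-289/ 4740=-0.06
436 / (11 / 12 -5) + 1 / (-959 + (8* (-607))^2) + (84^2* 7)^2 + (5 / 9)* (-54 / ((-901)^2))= 2288224128653635440528667 / 937962240870473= 2439569557.22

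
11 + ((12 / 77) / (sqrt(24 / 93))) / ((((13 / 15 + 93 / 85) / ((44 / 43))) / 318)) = 11 + 48654 * sqrt(62) / 7525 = 61.91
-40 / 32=-5 / 4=-1.25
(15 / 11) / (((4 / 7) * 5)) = 21 / 44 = 0.48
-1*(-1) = 1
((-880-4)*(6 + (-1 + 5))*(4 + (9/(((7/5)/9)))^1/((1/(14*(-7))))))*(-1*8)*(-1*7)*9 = 25244069760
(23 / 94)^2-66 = -582647 / 8836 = -65.94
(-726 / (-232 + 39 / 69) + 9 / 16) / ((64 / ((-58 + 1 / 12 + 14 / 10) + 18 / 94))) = -3336371185 / 1024741376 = -3.26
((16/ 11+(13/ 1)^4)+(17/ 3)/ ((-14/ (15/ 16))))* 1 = 70376953/ 2464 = 28562.08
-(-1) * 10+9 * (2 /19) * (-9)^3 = -12932 /19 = -680.63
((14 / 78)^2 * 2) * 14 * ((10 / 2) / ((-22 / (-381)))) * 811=353279710 / 5577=63345.83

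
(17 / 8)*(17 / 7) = 289 / 56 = 5.16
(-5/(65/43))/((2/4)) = -86/13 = -6.62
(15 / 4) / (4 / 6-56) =-45 / 664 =-0.07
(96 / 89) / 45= 32 / 1335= 0.02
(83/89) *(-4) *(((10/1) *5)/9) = -16600/801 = -20.72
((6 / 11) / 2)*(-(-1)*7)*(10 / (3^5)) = 70 / 891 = 0.08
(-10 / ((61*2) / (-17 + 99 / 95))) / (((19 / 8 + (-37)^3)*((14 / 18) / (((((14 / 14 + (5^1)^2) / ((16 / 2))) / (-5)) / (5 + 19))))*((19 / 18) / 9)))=2394522 / 312305675675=0.00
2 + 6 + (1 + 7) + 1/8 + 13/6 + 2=487/24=20.29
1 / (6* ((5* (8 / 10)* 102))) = 1 / 2448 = 0.00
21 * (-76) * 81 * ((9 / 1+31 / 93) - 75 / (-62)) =-42251706 / 31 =-1362958.26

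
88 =88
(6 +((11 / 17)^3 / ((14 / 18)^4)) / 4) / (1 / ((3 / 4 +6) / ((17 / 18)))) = 70916974929 / 1604271368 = 44.21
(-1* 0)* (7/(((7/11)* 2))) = 0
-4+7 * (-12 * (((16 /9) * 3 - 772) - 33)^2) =-161145640 /3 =-53715213.33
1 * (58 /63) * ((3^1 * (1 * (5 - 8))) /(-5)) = 58 /35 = 1.66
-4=-4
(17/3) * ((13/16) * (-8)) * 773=-170833/6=-28472.17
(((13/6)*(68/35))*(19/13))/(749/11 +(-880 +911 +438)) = 3553/310170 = 0.01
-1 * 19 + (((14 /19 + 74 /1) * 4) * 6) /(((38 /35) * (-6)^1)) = -106259 /361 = -294.35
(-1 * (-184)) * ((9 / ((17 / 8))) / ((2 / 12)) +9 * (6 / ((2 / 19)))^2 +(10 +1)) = 91579744 / 17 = 5387043.76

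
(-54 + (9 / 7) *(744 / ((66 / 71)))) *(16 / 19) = 1201248 / 1463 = 821.09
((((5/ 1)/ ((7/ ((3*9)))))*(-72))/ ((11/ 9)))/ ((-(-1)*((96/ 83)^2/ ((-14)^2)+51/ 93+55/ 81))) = -5296387064220/ 5753815903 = -920.50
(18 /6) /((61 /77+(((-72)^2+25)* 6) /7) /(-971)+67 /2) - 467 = -2017775491 /4321679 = -466.90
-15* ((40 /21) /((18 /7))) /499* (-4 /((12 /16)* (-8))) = -200 /13473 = -0.01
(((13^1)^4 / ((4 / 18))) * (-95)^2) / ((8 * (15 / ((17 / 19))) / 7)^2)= 404452321 / 128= 3159783.76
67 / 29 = 2.31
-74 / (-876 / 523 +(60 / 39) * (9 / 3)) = -251563 / 9996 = -25.17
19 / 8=2.38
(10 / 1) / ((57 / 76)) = 40 / 3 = 13.33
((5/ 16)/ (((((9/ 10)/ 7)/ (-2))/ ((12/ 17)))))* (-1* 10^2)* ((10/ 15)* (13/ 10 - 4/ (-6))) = 206500/ 459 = 449.89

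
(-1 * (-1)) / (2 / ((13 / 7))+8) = 0.11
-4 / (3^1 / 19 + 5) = -38 / 49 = -0.78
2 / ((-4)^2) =1 / 8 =0.12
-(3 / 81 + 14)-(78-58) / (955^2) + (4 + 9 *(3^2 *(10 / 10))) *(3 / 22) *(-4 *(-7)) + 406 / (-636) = 1779420660317 / 5742474210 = 309.87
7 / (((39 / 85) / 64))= 38080 / 39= 976.41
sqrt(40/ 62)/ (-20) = -sqrt(155)/ 310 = -0.04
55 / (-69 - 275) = -0.16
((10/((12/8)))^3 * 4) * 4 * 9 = 128000/3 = 42666.67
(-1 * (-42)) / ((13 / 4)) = 168 / 13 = 12.92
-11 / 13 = -0.85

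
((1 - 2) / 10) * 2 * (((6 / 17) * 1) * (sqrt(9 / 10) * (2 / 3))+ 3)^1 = -3 / 5 - 6 * sqrt(10) / 425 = -0.64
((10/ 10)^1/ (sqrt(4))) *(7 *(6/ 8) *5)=105/ 8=13.12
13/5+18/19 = 337/95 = 3.55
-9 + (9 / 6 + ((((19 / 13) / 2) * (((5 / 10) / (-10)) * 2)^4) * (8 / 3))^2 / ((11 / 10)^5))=-7.50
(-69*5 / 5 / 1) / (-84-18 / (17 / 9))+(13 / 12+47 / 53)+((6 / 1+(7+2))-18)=-929 / 3180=-0.29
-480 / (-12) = 40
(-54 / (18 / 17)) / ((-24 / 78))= 663 / 4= 165.75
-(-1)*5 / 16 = 5 / 16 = 0.31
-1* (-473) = 473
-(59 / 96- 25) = 2341 / 96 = 24.39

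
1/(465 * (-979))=-1/455235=-0.00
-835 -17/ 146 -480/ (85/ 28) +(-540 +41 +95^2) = 7532.77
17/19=0.89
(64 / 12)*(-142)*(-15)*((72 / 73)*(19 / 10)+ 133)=111848288 / 73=1532168.33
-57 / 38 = -3 / 2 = -1.50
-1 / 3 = -0.33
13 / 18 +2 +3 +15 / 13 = 1609 / 234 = 6.88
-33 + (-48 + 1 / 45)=-3644 / 45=-80.98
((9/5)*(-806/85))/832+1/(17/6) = 4521/13600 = 0.33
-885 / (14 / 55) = -48675 / 14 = -3476.79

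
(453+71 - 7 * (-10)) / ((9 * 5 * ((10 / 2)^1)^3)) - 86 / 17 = -52628 / 10625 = -4.95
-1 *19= -19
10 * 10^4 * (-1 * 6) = -600000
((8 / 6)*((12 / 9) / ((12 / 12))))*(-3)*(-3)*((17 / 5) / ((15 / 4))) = 1088 / 75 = 14.51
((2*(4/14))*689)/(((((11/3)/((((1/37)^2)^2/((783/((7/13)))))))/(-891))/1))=-1908/54350669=-0.00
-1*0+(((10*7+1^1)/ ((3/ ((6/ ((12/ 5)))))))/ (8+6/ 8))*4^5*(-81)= -560859.43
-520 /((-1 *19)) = 27.37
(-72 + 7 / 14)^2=20449 / 4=5112.25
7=7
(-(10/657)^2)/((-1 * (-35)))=-20/3021543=-0.00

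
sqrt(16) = 4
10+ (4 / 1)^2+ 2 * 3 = 32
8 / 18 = 4 / 9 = 0.44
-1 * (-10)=10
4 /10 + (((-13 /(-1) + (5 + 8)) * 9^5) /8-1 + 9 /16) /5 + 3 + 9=3071533 /80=38394.16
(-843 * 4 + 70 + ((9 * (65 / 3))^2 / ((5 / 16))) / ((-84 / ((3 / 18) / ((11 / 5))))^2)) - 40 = -713308723 / 213444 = -3341.90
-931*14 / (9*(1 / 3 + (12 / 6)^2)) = -13034 / 39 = -334.21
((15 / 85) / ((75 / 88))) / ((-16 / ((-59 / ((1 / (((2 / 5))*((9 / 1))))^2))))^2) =251227251 / 531250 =472.90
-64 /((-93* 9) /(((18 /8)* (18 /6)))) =16 /31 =0.52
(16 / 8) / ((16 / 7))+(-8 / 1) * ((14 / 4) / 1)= -217 / 8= -27.12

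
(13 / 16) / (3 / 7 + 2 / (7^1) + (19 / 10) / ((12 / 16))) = 1365 / 5456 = 0.25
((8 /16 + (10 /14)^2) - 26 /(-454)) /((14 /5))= 118735 /311444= 0.38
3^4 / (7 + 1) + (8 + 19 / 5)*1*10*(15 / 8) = 1851 / 8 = 231.38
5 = 5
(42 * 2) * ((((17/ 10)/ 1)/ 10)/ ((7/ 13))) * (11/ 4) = 7293/ 100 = 72.93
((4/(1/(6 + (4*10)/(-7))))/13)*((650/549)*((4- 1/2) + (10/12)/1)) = 5200/11529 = 0.45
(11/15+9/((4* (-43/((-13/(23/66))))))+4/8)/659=47254/9776265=0.00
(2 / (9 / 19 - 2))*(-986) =1292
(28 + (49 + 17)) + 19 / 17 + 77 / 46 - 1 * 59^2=-2646451 / 782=-3384.21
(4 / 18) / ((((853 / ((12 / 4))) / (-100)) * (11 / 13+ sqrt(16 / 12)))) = 28600 / 266989 -67600 * sqrt(3) / 800967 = -0.04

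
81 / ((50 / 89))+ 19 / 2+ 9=4067 / 25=162.68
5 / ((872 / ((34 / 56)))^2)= 1445 / 596141056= 0.00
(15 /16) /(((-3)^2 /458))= 1145 /24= 47.71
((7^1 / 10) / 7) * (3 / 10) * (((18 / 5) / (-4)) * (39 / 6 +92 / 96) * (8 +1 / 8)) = -20943 / 12800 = -1.64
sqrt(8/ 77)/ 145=2 * sqrt(154)/ 11165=0.00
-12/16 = -3/4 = -0.75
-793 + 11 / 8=-6333 / 8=-791.62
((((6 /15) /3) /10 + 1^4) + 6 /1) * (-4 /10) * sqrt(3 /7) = -1052 * sqrt(21) /2625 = -1.84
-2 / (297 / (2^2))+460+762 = 362926 / 297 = 1221.97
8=8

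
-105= -105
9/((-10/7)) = -6.30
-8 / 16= -1 / 2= -0.50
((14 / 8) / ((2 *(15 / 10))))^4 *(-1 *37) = -88837 / 20736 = -4.28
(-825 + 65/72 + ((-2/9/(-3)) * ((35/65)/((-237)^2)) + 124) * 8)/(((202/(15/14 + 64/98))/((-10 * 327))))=-4687.22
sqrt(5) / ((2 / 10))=5 * sqrt(5)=11.18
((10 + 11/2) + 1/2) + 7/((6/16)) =104/3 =34.67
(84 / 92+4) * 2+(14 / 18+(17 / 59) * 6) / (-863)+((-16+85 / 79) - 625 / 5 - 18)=-123315551209 / 832645701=-148.10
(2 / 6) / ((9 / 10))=10 / 27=0.37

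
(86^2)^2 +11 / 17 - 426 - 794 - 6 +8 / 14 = 6509251355 / 119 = 54699591.22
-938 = -938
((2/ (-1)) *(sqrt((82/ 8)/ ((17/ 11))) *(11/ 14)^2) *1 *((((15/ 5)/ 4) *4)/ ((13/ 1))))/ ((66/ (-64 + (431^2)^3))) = -774845140731057 *sqrt(7667)/ 952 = -71267364231114.14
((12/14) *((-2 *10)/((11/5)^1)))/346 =-300/13321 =-0.02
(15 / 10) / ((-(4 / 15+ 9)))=-45 / 278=-0.16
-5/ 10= -1/ 2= -0.50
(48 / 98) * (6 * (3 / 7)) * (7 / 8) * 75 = 4050 / 49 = 82.65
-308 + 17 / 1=-291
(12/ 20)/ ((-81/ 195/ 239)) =-3107/ 9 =-345.22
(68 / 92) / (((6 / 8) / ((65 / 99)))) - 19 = -125369 / 6831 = -18.35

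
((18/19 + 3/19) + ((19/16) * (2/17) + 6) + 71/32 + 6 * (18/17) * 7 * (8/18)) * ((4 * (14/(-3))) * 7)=-14803145/3876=-3819.18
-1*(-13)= 13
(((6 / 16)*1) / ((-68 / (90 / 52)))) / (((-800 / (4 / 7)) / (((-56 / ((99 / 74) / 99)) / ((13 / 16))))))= -999 / 28730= -0.03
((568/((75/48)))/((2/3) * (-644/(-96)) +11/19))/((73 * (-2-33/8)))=-49729536/308963375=-0.16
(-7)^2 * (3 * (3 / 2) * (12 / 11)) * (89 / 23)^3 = 1865347974 / 133837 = 13937.46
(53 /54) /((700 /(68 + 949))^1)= 5989 /4200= 1.43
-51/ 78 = -17/ 26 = -0.65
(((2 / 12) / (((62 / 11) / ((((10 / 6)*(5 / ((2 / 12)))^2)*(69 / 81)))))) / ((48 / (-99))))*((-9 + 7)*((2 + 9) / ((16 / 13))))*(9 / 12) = 49746125 / 47616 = 1044.74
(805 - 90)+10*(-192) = -1205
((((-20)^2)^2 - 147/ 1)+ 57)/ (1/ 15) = 2398650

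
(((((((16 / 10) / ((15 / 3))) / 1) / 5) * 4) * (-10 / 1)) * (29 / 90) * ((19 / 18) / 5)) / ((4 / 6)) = -4408 / 16875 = -0.26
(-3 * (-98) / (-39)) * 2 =-196 / 13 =-15.08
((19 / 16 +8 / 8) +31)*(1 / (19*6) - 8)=-265.21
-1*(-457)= 457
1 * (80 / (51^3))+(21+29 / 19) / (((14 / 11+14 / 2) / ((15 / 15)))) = 624659228 / 229353579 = 2.72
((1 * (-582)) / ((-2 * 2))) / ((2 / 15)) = 4365 / 4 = 1091.25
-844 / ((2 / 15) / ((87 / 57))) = -183570 / 19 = -9661.58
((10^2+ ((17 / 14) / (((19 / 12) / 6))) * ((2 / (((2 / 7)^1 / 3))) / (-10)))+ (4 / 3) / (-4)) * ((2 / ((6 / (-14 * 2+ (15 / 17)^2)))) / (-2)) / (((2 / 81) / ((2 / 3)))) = 11025.12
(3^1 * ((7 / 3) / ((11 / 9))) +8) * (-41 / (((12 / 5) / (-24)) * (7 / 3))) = 185730 / 77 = 2412.08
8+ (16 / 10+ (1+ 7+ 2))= 98 / 5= 19.60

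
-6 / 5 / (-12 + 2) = 3 / 25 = 0.12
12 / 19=0.63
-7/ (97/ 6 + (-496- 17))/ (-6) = -7/ 2981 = -0.00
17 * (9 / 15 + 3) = 306 / 5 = 61.20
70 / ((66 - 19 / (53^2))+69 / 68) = 13370840 / 12799321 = 1.04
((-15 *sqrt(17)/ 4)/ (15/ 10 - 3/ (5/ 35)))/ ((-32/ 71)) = -355 *sqrt(17)/ 832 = -1.76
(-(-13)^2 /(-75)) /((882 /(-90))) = -169 /735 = -0.23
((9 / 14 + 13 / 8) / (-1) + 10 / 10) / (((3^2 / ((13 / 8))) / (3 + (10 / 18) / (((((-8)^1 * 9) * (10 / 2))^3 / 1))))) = -232542834277 / 338610585600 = -0.69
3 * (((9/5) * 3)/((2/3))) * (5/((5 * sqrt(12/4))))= 81 * sqrt(3)/10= 14.03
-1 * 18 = -18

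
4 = 4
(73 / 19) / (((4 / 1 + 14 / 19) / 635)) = 9271 / 18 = 515.06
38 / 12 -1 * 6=-2.83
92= 92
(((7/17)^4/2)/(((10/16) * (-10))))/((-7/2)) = 1372/2088025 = 0.00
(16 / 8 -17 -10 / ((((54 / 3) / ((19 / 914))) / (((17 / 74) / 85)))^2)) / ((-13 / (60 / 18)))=55581736226761 / 14451251418864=3.85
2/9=0.22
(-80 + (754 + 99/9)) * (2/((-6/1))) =-685/3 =-228.33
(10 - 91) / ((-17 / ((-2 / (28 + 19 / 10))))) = -1620 / 5083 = -0.32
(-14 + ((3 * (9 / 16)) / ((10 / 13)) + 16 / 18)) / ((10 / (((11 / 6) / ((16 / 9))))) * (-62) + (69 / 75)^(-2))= 91480499 / 5027872800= 0.02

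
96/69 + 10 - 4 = 170/23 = 7.39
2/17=0.12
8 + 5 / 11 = 93 / 11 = 8.45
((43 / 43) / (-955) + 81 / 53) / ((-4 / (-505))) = 3903751 / 20246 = 192.82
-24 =-24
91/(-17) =-91/17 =-5.35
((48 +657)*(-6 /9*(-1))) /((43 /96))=45120 /43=1049.30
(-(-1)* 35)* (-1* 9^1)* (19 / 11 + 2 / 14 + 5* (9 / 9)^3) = -23805 / 11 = -2164.09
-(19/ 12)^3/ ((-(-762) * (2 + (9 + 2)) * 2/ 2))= -6859/ 17117568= -0.00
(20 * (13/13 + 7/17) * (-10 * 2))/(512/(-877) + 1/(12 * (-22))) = 444533760/462553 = 961.04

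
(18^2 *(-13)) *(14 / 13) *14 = -63504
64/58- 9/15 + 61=8918/145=61.50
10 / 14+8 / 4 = 19 / 7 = 2.71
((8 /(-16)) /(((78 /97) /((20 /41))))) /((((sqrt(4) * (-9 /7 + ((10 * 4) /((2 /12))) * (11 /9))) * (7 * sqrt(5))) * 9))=-97 * sqrt(5) /58840002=-0.00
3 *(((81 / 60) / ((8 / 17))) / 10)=1377 / 1600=0.86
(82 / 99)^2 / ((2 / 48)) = 53792 / 3267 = 16.47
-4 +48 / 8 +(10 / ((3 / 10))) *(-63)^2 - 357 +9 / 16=2111129 / 16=131945.56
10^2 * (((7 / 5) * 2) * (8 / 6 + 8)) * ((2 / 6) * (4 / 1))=31360 / 9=3484.44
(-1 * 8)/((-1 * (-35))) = -8/35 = -0.23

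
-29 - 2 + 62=31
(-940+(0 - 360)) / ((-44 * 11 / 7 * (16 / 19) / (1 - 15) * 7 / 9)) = -389025 / 968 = -401.89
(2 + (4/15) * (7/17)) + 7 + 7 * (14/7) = 5893/255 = 23.11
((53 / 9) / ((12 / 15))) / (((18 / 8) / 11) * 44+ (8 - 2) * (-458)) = -265 / 98604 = -0.00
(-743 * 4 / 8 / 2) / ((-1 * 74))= 743 / 296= 2.51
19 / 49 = 0.39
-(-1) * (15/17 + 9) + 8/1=304/17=17.88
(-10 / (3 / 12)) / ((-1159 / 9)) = 360 / 1159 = 0.31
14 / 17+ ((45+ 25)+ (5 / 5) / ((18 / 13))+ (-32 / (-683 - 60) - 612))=-122866805 / 227358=-540.41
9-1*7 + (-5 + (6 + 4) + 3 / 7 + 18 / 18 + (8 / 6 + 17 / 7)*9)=296 / 7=42.29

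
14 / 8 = 1.75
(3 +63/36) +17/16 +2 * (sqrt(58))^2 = 1949/16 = 121.81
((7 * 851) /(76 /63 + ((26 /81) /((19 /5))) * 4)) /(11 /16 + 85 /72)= 2310291396 /1118771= 2065.03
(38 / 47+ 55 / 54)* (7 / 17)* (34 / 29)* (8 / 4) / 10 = 32459 / 184005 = 0.18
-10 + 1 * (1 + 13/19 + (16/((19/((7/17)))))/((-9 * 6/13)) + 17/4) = -144743/34884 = -4.15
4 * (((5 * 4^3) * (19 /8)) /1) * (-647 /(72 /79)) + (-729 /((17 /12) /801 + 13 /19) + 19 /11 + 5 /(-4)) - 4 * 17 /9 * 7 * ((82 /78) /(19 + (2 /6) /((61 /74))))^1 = -49948107799041181 /23133017908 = -2159169.55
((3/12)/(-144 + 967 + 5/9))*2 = 9/14824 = 0.00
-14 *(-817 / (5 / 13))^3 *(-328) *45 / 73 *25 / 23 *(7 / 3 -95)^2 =-425194558318707439808 / 1679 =-253242738724661965.34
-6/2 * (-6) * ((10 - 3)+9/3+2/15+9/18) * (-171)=-163647/5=-32729.40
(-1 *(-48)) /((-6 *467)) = -8 /467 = -0.02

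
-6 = -6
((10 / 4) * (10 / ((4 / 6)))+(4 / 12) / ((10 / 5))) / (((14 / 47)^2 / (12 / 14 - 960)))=-279321423 / 686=-407174.09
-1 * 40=-40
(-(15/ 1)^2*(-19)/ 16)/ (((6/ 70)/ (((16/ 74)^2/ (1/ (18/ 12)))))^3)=375379200000/ 2565726409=146.31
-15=-15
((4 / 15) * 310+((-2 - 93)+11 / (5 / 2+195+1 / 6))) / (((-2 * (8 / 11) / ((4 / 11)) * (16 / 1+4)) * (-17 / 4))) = -10921 / 302430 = -0.04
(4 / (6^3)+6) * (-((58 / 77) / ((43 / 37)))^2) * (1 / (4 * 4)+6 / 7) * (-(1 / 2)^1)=38540738275 / 33151268304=1.16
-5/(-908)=5/908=0.01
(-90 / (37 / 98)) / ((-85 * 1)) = 1764 / 629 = 2.80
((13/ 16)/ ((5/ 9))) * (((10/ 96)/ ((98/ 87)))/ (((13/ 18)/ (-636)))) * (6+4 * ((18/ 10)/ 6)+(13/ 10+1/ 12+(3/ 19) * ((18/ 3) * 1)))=-270531981/ 238336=-1135.09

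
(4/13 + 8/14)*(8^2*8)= 450.11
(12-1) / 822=11 / 822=0.01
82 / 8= 41 / 4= 10.25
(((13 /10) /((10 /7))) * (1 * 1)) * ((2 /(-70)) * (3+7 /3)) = -52 /375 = -0.14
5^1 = 5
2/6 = 1/3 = 0.33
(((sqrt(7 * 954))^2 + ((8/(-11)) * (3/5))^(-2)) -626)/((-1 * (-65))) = 3488977/37440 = 93.19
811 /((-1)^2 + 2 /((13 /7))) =10543 /27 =390.48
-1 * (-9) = 9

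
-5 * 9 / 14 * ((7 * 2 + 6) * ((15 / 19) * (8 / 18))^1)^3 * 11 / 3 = -1760000000 / 432117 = -4072.97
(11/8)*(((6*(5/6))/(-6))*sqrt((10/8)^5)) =-1375*sqrt(5)/1536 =-2.00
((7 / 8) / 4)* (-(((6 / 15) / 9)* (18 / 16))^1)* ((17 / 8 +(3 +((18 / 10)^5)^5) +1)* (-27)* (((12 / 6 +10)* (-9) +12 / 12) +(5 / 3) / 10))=-75998031.12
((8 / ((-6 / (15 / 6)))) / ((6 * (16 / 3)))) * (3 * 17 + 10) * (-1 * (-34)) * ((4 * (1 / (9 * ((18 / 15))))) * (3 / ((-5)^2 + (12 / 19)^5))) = -9.56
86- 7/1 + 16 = 95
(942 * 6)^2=31945104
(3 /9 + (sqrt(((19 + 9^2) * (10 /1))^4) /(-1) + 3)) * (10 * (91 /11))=-2729990900 /33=-82726996.97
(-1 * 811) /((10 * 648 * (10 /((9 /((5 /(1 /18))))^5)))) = -811 /6480000000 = -0.00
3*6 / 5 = 18 / 5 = 3.60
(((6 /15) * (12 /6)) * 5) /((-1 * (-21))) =4 /21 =0.19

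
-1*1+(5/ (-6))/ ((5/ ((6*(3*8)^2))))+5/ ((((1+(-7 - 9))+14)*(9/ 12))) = -1751/ 3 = -583.67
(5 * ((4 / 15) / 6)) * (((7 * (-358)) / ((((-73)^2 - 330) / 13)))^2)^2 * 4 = 9011304452630200448 / 5620501349820009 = 1603.29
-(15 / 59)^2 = -0.06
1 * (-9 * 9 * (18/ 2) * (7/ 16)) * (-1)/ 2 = 5103/ 32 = 159.47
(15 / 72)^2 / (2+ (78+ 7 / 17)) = 425 / 787392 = 0.00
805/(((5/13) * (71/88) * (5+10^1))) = 184184/1065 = 172.94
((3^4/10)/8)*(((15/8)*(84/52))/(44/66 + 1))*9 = 16.56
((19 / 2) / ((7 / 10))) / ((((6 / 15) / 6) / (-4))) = -5700 / 7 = -814.29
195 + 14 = 209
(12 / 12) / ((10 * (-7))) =-1 / 70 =-0.01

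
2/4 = 1/2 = 0.50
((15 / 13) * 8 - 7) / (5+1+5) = 29 / 143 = 0.20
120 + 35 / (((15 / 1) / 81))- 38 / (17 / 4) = 300.06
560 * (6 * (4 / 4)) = 3360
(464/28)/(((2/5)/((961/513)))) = 278690/3591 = 77.61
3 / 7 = 0.43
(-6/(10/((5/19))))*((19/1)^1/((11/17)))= -51/11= -4.64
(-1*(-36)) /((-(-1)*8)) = 9 /2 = 4.50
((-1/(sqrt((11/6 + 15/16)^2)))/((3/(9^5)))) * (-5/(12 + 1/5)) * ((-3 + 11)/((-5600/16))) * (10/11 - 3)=86920128/624701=139.14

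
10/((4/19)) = 95/2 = 47.50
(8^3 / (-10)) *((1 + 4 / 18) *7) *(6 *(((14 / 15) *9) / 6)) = -275968 / 75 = -3679.57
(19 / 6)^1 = 19 / 6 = 3.17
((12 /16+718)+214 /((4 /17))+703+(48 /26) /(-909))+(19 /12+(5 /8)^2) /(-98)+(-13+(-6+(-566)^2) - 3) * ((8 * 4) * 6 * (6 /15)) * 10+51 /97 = 196521867776743543 /798808192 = 246018843.75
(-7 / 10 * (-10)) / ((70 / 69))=69 / 10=6.90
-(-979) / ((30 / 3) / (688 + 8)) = 340692 / 5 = 68138.40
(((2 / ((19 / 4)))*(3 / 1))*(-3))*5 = -360 / 19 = -18.95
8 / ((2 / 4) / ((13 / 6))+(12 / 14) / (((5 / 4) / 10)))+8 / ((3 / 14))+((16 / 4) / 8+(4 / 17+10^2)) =3052597 / 21930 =139.20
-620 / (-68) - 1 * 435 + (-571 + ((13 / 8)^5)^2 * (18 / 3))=-2067568261365 / 9126805504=-226.54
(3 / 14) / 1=3 / 14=0.21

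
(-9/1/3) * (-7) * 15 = 315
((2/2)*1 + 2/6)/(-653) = -4/1959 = -0.00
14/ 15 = 0.93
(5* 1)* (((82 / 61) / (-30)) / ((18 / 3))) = -41 / 1098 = -0.04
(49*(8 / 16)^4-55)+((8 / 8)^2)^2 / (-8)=-833 / 16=-52.06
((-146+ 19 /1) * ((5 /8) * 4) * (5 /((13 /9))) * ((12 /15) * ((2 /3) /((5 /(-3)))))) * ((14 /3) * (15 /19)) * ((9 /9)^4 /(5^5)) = 64008 /154375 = 0.41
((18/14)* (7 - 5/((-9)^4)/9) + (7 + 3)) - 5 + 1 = 688900/45927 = 15.00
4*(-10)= -40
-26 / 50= -13 / 25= -0.52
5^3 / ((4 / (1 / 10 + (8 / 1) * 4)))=8025 / 8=1003.12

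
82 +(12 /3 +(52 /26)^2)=90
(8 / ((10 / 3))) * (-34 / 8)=-51 / 5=-10.20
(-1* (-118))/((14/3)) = 177/7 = 25.29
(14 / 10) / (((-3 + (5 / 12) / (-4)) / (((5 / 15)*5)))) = -0.75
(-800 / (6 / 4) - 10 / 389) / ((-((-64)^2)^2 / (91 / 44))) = 28320565 / 430738243584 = 0.00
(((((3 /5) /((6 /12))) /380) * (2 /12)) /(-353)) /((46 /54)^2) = -729 /354800300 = -0.00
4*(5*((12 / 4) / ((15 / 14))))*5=280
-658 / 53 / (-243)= 658 / 12879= 0.05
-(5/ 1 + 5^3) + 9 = -121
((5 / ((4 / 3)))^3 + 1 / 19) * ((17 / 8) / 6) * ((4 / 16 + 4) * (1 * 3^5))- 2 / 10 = 7512923681 / 389120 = 19307.47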